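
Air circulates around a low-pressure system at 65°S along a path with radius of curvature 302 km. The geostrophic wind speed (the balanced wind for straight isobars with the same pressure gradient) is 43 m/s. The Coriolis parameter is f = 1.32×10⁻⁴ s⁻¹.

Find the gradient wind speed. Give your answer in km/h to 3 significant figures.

Around a low, centrifugal force acts outward with Coriolis, so pressure-gradient force balances both:
(1/ρ)|∂P/∂n| = fV + V²/R  →  V² + fR·V − fR·V_g = 0
With fR = 1.32×10⁻⁴ × 302×10³ m = 39.9 m/s:
V = [−fR + √((fR)² + 4 fR V_g)]/2 = [−39.9 + √(39.9² + 4×39.9×43)]/2 = 26 m/s
Subgeostrophic (V < V_g = 43 m/s), as expected around a low.
Converting: 26 m/s × 3.6 = 93.7 km/h

93.7 km/h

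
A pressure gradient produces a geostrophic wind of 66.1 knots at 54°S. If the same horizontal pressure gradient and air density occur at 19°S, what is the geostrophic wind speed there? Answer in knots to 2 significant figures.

160 knots

With the same pressure gradient and density, V_g ∝ 1/f ∝ 1/sin φ.
V₂ = V₁ · sin φ₁ / sin φ₂ = 66.1 × sin 54° / sin 19°
V₂ = 66.1 × 0.8090/0.3256 = 160 knots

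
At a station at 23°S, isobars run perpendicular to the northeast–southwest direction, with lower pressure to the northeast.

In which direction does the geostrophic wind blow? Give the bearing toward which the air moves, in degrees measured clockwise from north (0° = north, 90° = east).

The pressure-gradient force points toward the northeast (bearing 045°).
Geostrophic balance: in the Southern Hemisphere the Coriolis force deflects motion to the left, so the geostrophic wind blows 90° to the left of the pressure-gradient force (low pressure on the right).
Rotating 045° by 90° counterclockwise gives 315° — the wind blows toward the northwest.

315°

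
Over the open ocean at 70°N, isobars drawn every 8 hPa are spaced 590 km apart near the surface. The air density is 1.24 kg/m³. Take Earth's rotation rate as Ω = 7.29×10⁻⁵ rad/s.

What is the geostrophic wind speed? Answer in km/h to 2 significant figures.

29 km/h

Coriolis parameter at 70°N:
f = 2Ω sin φ = 2 × 7.29×10⁻⁵ × sin 70° = 1.37×10⁻⁴ s⁻¹
Pressure gradient: |∂P/∂n| = 800 Pa / 590000 m = 1.36×10⁻³ Pa/m
Geostrophic balance (pressure-gradient force = Coriolis force):
V_g = (1/(fρ)) |∂P/∂n| = 1.36×10⁻³ / (1.37×10⁻⁴ × 1.24) = 7.98 m/s
Converting: 7.98 m/s × 3.6 = 29 km/h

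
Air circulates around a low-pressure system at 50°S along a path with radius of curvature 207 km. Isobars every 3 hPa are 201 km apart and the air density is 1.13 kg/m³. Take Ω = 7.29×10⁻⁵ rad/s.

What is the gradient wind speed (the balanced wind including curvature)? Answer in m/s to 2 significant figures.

Coriolis parameter at 50°S:
f = 2Ω sin φ = 2 × 7.29×10⁻⁵ × sin 50° = 1.12×10⁻⁴ s⁻¹
Pressure gradient: |∂P/∂n| = 300 Pa / 201000 m = 1.49×10⁻³ Pa/m
Geostrophic speed: V_g = |∂P/∂n|/(fρ) = 1.49×10⁻³/(1.12×10⁻⁴ × 1.13) = 11.8 m/s
Around a low, centrifugal force acts outward with Coriolis, so pressure-gradient force balances both:
(1/ρ)|∂P/∂n| = fV + V²/R  →  V² + fR·V − fR·V_g = 0
With fR = 1.12×10⁻⁴ × 207×10³ m = 23.1 m/s:
V = [−fR + √((fR)² + 4 fR V_g)]/2 = [−23.1 + √(23.1² + 4×23.1×11.8)]/2 = 8.62 m/s
Subgeostrophic (V < V_g = 11.8 m/s), as expected around a low.

8.6 m/s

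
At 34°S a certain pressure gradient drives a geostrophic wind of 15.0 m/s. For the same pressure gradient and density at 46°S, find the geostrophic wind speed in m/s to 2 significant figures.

With the same pressure gradient and density, V_g ∝ 1/f ∝ 1/sin φ.
V₂ = V₁ · sin φ₁ / sin φ₂ = 15.0 × sin 34° / sin 46°
V₂ = 15.0 × 0.5592/0.7193 = 12 m/s

12 m/s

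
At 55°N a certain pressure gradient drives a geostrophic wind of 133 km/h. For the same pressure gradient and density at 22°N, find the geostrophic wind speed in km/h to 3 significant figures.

291 km/h

With the same pressure gradient and density, V_g ∝ 1/f ∝ 1/sin φ.
V₂ = V₁ · sin φ₁ / sin φ₂ = 133 × sin 55° / sin 22°
V₂ = 133 × 0.8192/0.3746 = 291 km/h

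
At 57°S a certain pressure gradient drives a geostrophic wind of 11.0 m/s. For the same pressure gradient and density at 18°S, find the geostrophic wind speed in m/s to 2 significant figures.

With the same pressure gradient and density, V_g ∝ 1/f ∝ 1/sin φ.
V₂ = V₁ · sin φ₁ / sin φ₂ = 11.0 × sin 57° / sin 18°
V₂ = 11.0 × 0.8387/0.3090 = 30 m/s

30 m/s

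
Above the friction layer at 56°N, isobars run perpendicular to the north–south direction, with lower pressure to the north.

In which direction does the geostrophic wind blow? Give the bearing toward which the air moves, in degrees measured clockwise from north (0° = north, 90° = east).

090°

The pressure-gradient force points toward the north (bearing 000°).
Geostrophic balance: in the Northern Hemisphere the Coriolis force deflects motion to the right, so the geostrophic wind blows 90° to the right of the pressure-gradient force (low pressure on the left).
Rotating 000° by 90° clockwise gives 090° — the wind blows toward the east.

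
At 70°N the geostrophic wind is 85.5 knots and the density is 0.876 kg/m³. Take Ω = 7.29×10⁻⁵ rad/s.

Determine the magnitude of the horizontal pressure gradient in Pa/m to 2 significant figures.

5.3×10⁻³ Pa/m

Coriolis parameter at 70°N:
f = 2Ω sin φ = 2 × 7.29×10⁻⁵ × sin 70° = 1.37×10⁻⁴ s⁻¹
Wind speed in SI: 85.5 knots = 44.0 m/s
Geostrophic balance rearranged: |∂P/∂n| = f ρ V_g
|∂P/∂n| = 1.37×10⁻⁴ × 0.876 × 44.0 = 5.28×10⁻³ Pa/m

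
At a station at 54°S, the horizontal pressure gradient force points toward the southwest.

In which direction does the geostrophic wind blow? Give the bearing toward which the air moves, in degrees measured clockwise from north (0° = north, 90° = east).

135°

The pressure-gradient force points toward the southwest (bearing 225°).
Geostrophic balance: in the Southern Hemisphere the Coriolis force deflects motion to the left, so the geostrophic wind blows 90° to the left of the pressure-gradient force (low pressure on the right).
Rotating 225° by 90° counterclockwise gives 135° — the wind blows toward the southeast.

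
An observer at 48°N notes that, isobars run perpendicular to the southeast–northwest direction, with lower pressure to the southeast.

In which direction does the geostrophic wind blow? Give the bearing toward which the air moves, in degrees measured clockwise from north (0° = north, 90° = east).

225°

The pressure-gradient force points toward the southeast (bearing 135°).
Geostrophic balance: in the Northern Hemisphere the Coriolis force deflects motion to the right, so the geostrophic wind blows 90° to the right of the pressure-gradient force (low pressure on the left).
Rotating 135° by 90° clockwise gives 225° — the wind blows toward the southwest.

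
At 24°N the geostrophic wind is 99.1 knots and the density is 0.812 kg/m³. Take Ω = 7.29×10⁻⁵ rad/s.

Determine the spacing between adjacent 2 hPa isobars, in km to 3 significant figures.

81.5 km

Coriolis parameter at 24°N:
f = 2Ω sin φ = 2 × 7.29×10⁻⁵ × sin 24° = 5.93×10⁻⁵ s⁻¹
Wind speed in SI: 99.1 knots = 51.0 m/s
Geostrophic balance rearranged: |∂P/∂n| = f ρ V_g
|∂P/∂n| = 5.93×10⁻⁵ × 0.812 × 51.0 = 2.45×10⁻³ Pa/m
Isobar spacing: Δn = ΔP/|∂P/∂n| = 200 Pa / 2.45×10⁻³ Pa/m = 81469 m ≈ 81.5 km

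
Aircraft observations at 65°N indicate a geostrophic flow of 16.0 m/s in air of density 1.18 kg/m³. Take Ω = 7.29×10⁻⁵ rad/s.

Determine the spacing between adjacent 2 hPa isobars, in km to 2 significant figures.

Coriolis parameter at 65°N:
f = 2Ω sin φ = 2 × 7.29×10⁻⁵ × sin 65° = 1.32×10⁻⁴ s⁻¹
Geostrophic balance rearranged: |∂P/∂n| = f ρ V_g
|∂P/∂n| = 1.32×10⁻⁴ × 1.18 × 16.0 = 2.49×10⁻³ Pa/m
Isobar spacing: Δn = ΔP/|∂P/∂n| = 200 Pa / 2.49×10⁻³ Pa/m = 80167 m ≈ 80 km

80 km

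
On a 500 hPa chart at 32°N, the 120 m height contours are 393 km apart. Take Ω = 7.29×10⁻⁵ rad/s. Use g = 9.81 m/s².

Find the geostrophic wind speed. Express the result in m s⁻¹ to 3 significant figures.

Coriolis parameter at 32°N:
f = 2Ω sin φ = 2 × 7.29×10⁻⁵ × sin 32° = 7.73×10⁻⁵ s⁻¹
Height gradient: |∂Z/∂n| = 120 m / 393000 m = 3.05×10⁻⁴
On a pressure surface, geostrophic balance gives V_g = (g/f)|∂Z/∂n|:
V_g = 9.81 × 3.05×10⁻⁴ / 7.73×10⁻⁵ = 38.8 m/s

38.8 m s⁻¹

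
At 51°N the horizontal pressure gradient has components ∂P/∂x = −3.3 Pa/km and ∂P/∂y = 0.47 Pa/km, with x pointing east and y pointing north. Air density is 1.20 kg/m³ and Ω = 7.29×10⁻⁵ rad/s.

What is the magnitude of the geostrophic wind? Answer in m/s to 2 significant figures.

25 m/s

Coriolis parameter at 51°N:
f = 2Ω sin φ = 2 × 7.29×10⁻⁵ × sin 51° = 1.13×10⁻⁴ s⁻¹
Component geostrophic relations (x east, y north):
u_g = −(1/(fρ)) ∂P/∂y,  v_g = (1/(fρ)) ∂P/∂x
u_g = −(0.47×10⁻³)/(1.13×10⁻⁴ × 1.20) = −3.46 m/s;  v_g = (−3.3×10⁻³)/(1.13×10⁻⁴ × 1.20) = −24.3 m/s
|V_g| = √(u_g² + v_g²) = 24.5 m/s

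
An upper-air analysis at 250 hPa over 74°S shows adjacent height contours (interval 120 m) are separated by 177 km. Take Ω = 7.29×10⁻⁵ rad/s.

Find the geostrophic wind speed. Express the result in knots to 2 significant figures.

92 knots

Coriolis parameter at 74°S:
f = 2Ω sin φ = 2 × 7.29×10⁻⁵ × sin 74° = 1.40×10⁻⁴ s⁻¹
Height gradient: |∂Z/∂n| = 120 m / 177000 m = 6.78×10⁻⁴
On a pressure surface, geostrophic balance gives V_g = (g/f)|∂Z/∂n|:
V_g = 9.81 × 6.78×10⁻⁴ / 1.40×10⁻⁴ = 47.5 m/s
Converting: 47.5 m/s × 1.944 = 92 knots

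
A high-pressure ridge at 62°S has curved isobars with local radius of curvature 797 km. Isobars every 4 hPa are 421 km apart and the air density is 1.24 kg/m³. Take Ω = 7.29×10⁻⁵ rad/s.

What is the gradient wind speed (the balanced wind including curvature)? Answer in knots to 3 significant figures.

12.3 knots

Coriolis parameter at 62°S:
f = 2Ω sin φ = 2 × 7.29×10⁻⁵ × sin 62° = 1.29×10⁻⁴ s⁻¹
Pressure gradient: |∂P/∂n| = 400 Pa / 421000 m = 9.50×10⁻⁴ Pa/m
Geostrophic speed: V_g = |∂P/∂n|/(fρ) = 9.50×10⁻⁴/(1.29×10⁻⁴ × 1.24) = 5.95 m/s
Around a high, pressure-gradient force acts outward with centrifugal, so Coriolis balances both:
fV = (1/ρ)|∂P/∂n| + V²/R  →  V² − fR·V + fR·V_g = 0
With fR = 1.29×10⁻⁴ × 797×10³ m = 103 m/s:
V = [fR − √((fR)² − 4 fR V_g)]/2 = [103 − √(103² − 4×103×5.95)]/2 = 6.34 m/s
Supergeostrophic (V > V_g = 5.95 m/s), as expected around a high.
Converting: 6.34 m/s × 1.944 = 12.3 knots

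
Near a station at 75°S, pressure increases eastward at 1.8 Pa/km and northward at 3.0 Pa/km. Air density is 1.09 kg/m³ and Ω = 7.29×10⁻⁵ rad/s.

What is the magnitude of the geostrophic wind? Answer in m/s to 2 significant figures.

23 m/s

Coriolis parameter at 75°S:
f = 2Ω sin φ = 2 × 7.29×10⁻⁵ × sin 75° = 1.41×10⁻⁴ s⁻¹
In the Southern Hemisphere f is negative: f = −1.41×10⁻⁴ s⁻¹.
Component geostrophic relations (x east, y north):
u_g = −(1/(fρ)) ∂P/∂y,  v_g = (1/(fρ)) ∂P/∂x
u_g = −(3.0×10⁻³)/(−1.41×10⁻⁴ × 1.09) = 19.5 m/s;  v_g = (1.8×10⁻³)/(−1.41×10⁻⁴ × 1.09) = −11.7 m/s
|V_g| = √(u_g² + v_g²) = 22.8 m/s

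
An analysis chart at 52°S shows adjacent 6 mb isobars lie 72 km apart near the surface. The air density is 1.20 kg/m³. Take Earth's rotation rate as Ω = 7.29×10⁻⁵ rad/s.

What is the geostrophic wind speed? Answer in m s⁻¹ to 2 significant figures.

Coriolis parameter at 52°S:
f = 2Ω sin φ = 2 × 7.29×10⁻⁵ × sin 52° = 1.15×10⁻⁴ s⁻¹
Pressure gradient: |∂P/∂n| = 600 Pa / 72000 m = 8.33×10⁻³ Pa/m
Geostrophic balance (pressure-gradient force = Coriolis force):
V_g = (1/(fρ)) |∂P/∂n| = 8.33×10⁻³ / (1.15×10⁻⁴ × 1.20) = 60.4 m/s

60 m s⁻¹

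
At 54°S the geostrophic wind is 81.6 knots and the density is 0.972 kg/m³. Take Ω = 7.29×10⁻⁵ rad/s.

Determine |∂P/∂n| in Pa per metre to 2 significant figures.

Coriolis parameter at 54°S:
f = 2Ω sin φ = 2 × 7.29×10⁻⁵ × sin 54° = 1.18×10⁻⁴ s⁻¹
Wind speed in SI: 81.6 knots = 42.0 m/s
Geostrophic balance rearranged: |∂P/∂n| = f ρ V_g
|∂P/∂n| = 1.18×10⁻⁴ × 0.972 × 42.0 = 4.81×10⁻³ Pa/m

4.8×10⁻³ Pa/m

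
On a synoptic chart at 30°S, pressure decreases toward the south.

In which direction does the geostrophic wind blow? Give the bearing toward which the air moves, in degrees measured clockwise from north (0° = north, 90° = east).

The pressure-gradient force points toward the south (bearing 180°).
Geostrophic balance: in the Southern Hemisphere the Coriolis force deflects motion to the left, so the geostrophic wind blows 90° to the left of the pressure-gradient force (low pressure on the right).
Rotating 180° by 90° counterclockwise gives 090° — the wind blows toward the east.

090°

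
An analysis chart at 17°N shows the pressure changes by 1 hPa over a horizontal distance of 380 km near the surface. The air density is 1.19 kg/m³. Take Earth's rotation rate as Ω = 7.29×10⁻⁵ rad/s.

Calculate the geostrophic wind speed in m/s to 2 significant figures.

Coriolis parameter at 17°N:
f = 2Ω sin φ = 2 × 7.29×10⁻⁵ × sin 17° = 4.26×10⁻⁵ s⁻¹
Pressure gradient: |∂P/∂n| = 100 Pa / 380000 m = 2.63×10⁻⁴ Pa/m
Geostrophic balance (pressure-gradient force = Coriolis force):
V_g = (1/(fρ)) |∂P/∂n| = 2.63×10⁻⁴ / (4.26×10⁻⁵ × 1.19) = 5.19 m/s

5.2 m/s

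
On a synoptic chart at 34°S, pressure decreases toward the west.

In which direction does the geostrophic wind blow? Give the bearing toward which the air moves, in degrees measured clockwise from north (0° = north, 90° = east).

The pressure-gradient force points toward the west (bearing 270°).
Geostrophic balance: in the Southern Hemisphere the Coriolis force deflects motion to the left, so the geostrophic wind blows 90° to the left of the pressure-gradient force (low pressure on the right).
Rotating 270° by 90° counterclockwise gives 180° — the wind blows toward the south.

180°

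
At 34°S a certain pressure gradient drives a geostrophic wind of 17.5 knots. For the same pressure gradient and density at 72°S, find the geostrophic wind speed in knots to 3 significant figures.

10.3 knots

With the same pressure gradient and density, V_g ∝ 1/f ∝ 1/sin φ.
V₂ = V₁ · sin φ₁ / sin φ₂ = 17.5 × sin 34° / sin 72°
V₂ = 17.5 × 0.5592/0.9511 = 10.3 knots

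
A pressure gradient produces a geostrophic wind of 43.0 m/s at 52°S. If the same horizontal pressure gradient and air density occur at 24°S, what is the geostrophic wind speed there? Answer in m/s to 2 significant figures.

With the same pressure gradient and density, V_g ∝ 1/f ∝ 1/sin φ.
V₂ = V₁ · sin φ₁ / sin φ₂ = 43.0 × sin 52° / sin 24°
V₂ = 43.0 × 0.7880/0.4067 = 83 m/s

83 m/s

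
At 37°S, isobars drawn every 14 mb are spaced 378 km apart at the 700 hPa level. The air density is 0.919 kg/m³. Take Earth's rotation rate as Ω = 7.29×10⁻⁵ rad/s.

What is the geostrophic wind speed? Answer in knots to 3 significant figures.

Coriolis parameter at 37°S:
f = 2Ω sin φ = 2 × 7.29×10⁻⁵ × sin 37° = 8.77×10⁻⁵ s⁻¹
Pressure gradient: |∂P/∂n| = 1400 Pa / 378000 m = 3.70×10⁻³ Pa/m
Geostrophic balance (pressure-gradient force = Coriolis force):
V_g = (1/(fρ)) |∂P/∂n| = 3.70×10⁻³ / (8.77×10⁻⁵ × 0.919) = 45.9 m/s
Converting: 45.9 m/s × 1.944 = 89.3 knots

89.3 knots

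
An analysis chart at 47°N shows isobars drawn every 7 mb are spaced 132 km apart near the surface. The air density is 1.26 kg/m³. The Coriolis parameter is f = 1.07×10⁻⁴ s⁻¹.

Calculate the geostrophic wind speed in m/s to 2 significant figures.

39 m/s

Pressure gradient: |∂P/∂n| = 700 Pa / 132000 m = 5.30×10⁻³ Pa/m
Geostrophic balance (pressure-gradient force = Coriolis force):
V_g = (1/(fρ)) |∂P/∂n| = 5.30×10⁻³ / (1.07×10⁻⁴ × 1.26) = 39.3 m/s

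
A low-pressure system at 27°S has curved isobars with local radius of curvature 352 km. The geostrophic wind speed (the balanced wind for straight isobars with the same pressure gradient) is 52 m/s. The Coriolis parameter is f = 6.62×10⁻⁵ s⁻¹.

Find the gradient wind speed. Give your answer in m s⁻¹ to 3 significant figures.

25.1 m s⁻¹

Around a low, centrifugal force acts outward with Coriolis, so pressure-gradient force balances both:
(1/ρ)|∂P/∂n| = fV + V²/R  →  V² + fR·V − fR·V_g = 0
With fR = 6.62×10⁻⁵ × 352×10³ m = 23.3 m/s:
V = [−fR + √((fR)² + 4 fR V_g)]/2 = [−23.3 + √(23.3² + 4×23.3×52)]/2 = 25.1 m/s
Subgeostrophic (V < V_g = 52 m/s), as expected around a low.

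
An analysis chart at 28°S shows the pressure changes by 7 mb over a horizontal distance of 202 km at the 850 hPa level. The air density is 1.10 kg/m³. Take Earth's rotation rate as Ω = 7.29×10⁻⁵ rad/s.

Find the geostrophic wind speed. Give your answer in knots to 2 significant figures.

89 knots

Coriolis parameter at 28°S:
f = 2Ω sin φ = 2 × 7.29×10⁻⁵ × sin 28° = 6.84×10⁻⁵ s⁻¹
Pressure gradient: |∂P/∂n| = 700 Pa / 202000 m = 3.47×10⁻³ Pa/m
Geostrophic balance (pressure-gradient force = Coriolis force):
V_g = (1/(fρ)) |∂P/∂n| = 3.47×10⁻³ / (6.84×10⁻⁵ × 1.10) = 46.0 m/s
Converting: 46.0 m/s × 1.944 = 89 knots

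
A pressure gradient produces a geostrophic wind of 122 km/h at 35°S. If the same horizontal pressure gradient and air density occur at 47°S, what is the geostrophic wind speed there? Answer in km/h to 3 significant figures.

95.7 km/h

With the same pressure gradient and density, V_g ∝ 1/f ∝ 1/sin φ.
V₂ = V₁ · sin φ₁ / sin φ₂ = 122 × sin 35° / sin 47°
V₂ = 122 × 0.5736/0.7314 = 95.7 km/h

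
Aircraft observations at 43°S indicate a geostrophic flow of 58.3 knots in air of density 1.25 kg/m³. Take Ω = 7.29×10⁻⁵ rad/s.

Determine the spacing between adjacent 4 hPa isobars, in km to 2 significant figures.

110 km

Coriolis parameter at 43°S:
f = 2Ω sin φ = 2 × 7.29×10⁻⁵ × sin 43° = 9.94×10⁻⁵ s⁻¹
Wind speed in SI: 58.3 knots = 30.0 m/s
Geostrophic balance rearranged: |∂P/∂n| = f ρ V_g
|∂P/∂n| = 9.94×10⁻⁵ × 1.25 × 30.0 = 3.73×10⁻³ Pa/m
Isobar spacing: Δn = ΔP/|∂P/∂n| = 400 Pa / 3.73×10⁻³ Pa/m = 107301 m ≈ 110 km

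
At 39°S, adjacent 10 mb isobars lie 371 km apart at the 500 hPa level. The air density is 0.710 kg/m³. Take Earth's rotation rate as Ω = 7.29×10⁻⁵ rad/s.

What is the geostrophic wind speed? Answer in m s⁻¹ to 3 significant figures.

41.4 m s⁻¹

Coriolis parameter at 39°S:
f = 2Ω sin φ = 2 × 7.29×10⁻⁵ × sin 39° = 9.18×10⁻⁵ s⁻¹
Pressure gradient: |∂P/∂n| = 1000 Pa / 371000 m = 2.70×10⁻³ Pa/m
Geostrophic balance (pressure-gradient force = Coriolis force):
V_g = (1/(fρ)) |∂P/∂n| = 2.70×10⁻³ / (9.18×10⁻⁵ × 0.710) = 41.4 m/s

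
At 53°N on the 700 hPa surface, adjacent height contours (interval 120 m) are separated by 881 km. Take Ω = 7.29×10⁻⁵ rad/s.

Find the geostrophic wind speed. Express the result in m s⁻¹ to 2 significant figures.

11 m s⁻¹

Coriolis parameter at 53°N:
f = 2Ω sin φ = 2 × 7.29×10⁻⁵ × sin 53° = 1.16×10⁻⁴ s⁻¹
Height gradient: |∂Z/∂n| = 120 m / 881000 m = 1.36×10⁻⁴
On a pressure surface, geostrophic balance gives V_g = (g/f)|∂Z/∂n|:
V_g = 9.81 × 1.36×10⁻⁴ / 1.16×10⁻⁴ = 11.5 m/s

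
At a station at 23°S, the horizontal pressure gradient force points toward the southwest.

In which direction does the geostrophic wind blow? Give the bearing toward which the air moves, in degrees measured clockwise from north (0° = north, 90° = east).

135°

The pressure-gradient force points toward the southwest (bearing 225°).
Geostrophic balance: in the Southern Hemisphere the Coriolis force deflects motion to the left, so the geostrophic wind blows 90° to the left of the pressure-gradient force (low pressure on the right).
Rotating 225° by 90° counterclockwise gives 135° — the wind blows toward the southeast.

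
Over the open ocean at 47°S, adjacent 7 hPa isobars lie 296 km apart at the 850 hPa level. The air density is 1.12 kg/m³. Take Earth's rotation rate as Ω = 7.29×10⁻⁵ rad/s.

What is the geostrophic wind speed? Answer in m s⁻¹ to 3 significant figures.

Coriolis parameter at 47°S:
f = 2Ω sin φ = 2 × 7.29×10⁻⁵ × sin 47° = 1.07×10⁻⁴ s⁻¹
Pressure gradient: |∂P/∂n| = 700 Pa / 296000 m = 2.36×10⁻³ Pa/m
Geostrophic balance (pressure-gradient force = Coriolis force):
V_g = (1/(fρ)) |∂P/∂n| = 2.36×10⁻³ / (1.07×10⁻⁴ × 1.12) = 19.8 m/s

19.8 m s⁻¹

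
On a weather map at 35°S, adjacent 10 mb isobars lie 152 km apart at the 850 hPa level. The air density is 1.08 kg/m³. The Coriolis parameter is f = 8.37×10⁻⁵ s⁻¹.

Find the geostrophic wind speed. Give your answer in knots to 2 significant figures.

Pressure gradient: |∂P/∂n| = 1000 Pa / 152000 m = 6.58×10⁻³ Pa/m
Geostrophic balance (pressure-gradient force = Coriolis force):
V_g = (1/(fρ)) |∂P/∂n| = 6.58×10⁻³ / (8.37×10⁻⁵ × 1.08) = 72.8 m/s
Converting: 72.8 m/s × 1.944 = 140 knots

140 knots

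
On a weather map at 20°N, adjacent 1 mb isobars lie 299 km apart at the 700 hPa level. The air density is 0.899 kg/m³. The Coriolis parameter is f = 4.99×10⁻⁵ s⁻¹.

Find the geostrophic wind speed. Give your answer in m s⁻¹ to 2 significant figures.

7.5 m s⁻¹

Pressure gradient: |∂P/∂n| = 100 Pa / 299000 m = 3.34×10⁻⁴ Pa/m
Geostrophic balance (pressure-gradient force = Coriolis force):
V_g = (1/(fρ)) |∂P/∂n| = 3.34×10⁻⁴ / (4.99×10⁻⁵ × 0.899) = 7.46 m/s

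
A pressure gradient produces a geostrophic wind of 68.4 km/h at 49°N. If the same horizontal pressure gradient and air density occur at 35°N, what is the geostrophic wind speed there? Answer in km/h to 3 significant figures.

90.0 km/h

With the same pressure gradient and density, V_g ∝ 1/f ∝ 1/sin φ.
V₂ = V₁ · sin φ₁ / sin φ₂ = 68.4 × sin 49° / sin 35°
V₂ = 68.4 × 0.7547/0.5736 = 90.0 km/h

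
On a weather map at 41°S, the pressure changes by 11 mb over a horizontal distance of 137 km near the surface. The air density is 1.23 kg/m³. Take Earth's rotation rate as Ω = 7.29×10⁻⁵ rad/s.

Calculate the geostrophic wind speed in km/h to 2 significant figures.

250 km/h

Coriolis parameter at 41°S:
f = 2Ω sin φ = 2 × 7.29×10⁻⁵ × sin 41° = 9.57×10⁻⁵ s⁻¹
Pressure gradient: |∂P/∂n| = 1100 Pa / 137000 m = 8.03×10⁻³ Pa/m
Geostrophic balance (pressure-gradient force = Coriolis force):
V_g = (1/(fρ)) |∂P/∂n| = 8.03×10⁻³ / (9.57×10⁻⁵ × 1.23) = 68.2 m/s
Converting: 68.2 m/s × 3.6 = 250 km/h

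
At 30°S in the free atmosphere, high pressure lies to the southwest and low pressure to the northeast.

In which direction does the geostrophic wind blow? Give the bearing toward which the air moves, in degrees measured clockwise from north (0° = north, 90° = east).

315°

The pressure-gradient force points toward the northeast (bearing 045°).
Geostrophic balance: in the Southern Hemisphere the Coriolis force deflects motion to the left, so the geostrophic wind blows 90° to the left of the pressure-gradient force (low pressure on the right).
Rotating 045° by 90° counterclockwise gives 315° — the wind blows toward the northwest.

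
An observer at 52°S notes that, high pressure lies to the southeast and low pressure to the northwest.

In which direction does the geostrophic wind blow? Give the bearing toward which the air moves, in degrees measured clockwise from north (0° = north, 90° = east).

225°

The pressure-gradient force points toward the northwest (bearing 315°).
Geostrophic balance: in the Southern Hemisphere the Coriolis force deflects motion to the left, so the geostrophic wind blows 90° to the left of the pressure-gradient force (low pressure on the right).
Rotating 315° by 90° counterclockwise gives 225° — the wind blows toward the southwest.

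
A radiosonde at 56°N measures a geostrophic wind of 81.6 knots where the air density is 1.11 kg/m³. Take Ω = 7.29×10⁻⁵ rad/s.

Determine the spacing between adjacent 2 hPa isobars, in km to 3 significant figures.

35.5 km

Coriolis parameter at 56°N:
f = 2Ω sin φ = 2 × 7.29×10⁻⁵ × sin 56° = 1.21×10⁻⁴ s⁻¹
Wind speed in SI: 81.6 knots = 42.0 m/s
Geostrophic balance rearranged: |∂P/∂n| = f ρ V_g
|∂P/∂n| = 1.21×10⁻⁴ × 1.11 × 42.0 = 5.63×10⁻³ Pa/m
Isobar spacing: Δn = ΔP/|∂P/∂n| = 200 Pa / 5.63×10⁻³ Pa/m = 35510 m ≈ 35.5 km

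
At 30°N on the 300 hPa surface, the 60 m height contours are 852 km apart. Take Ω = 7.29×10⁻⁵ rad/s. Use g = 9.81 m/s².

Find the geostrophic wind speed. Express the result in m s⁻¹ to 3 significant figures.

9.48 m s⁻¹

Coriolis parameter at 30°N:
f = 2Ω sin φ = 2 × 7.29×10⁻⁵ × sin 30° = 7.29×10⁻⁵ s⁻¹
Height gradient: |∂Z/∂n| = 60 m / 852000 m = 7.04×10⁻⁵
On a pressure surface, geostrophic balance gives V_g = (g/f)|∂Z/∂n|:
V_g = 9.81 × 7.04×10⁻⁵ / 7.29×10⁻⁵ = 9.48 m/s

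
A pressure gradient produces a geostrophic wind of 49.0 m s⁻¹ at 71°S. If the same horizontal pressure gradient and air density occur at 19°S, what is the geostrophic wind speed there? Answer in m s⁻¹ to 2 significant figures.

With the same pressure gradient and density, V_g ∝ 1/f ∝ 1/sin φ.
V₂ = V₁ · sin φ₁ / sin φ₂ = 49.0 × sin 71° / sin 19°
V₂ = 49.0 × 0.9455/0.3256 = 140 m s⁻¹

140 m s⁻¹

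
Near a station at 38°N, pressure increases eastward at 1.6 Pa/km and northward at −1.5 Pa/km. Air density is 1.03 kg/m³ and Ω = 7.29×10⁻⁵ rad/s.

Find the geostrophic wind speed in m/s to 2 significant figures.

Coriolis parameter at 38°N:
f = 2Ω sin φ = 2 × 7.29×10⁻⁵ × sin 38° = 8.98×10⁻⁵ s⁻¹
Component geostrophic relations (x east, y north):
u_g = −(1/(fρ)) ∂P/∂y,  v_g = (1/(fρ)) ∂P/∂x
u_g = −(−1.5×10⁻³)/(8.98×10⁻⁵ × 1.03) = 16.2 m/s;  v_g = (1.6×10⁻³)/(8.98×10⁻⁵ × 1.03) = 17.3 m/s
|V_g| = √(u_g² + v_g²) = 23.7 m/s

24 m/s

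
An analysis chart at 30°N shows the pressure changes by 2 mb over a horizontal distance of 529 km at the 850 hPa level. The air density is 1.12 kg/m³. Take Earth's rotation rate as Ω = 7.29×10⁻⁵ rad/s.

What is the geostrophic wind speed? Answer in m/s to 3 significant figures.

4.63 m/s

Coriolis parameter at 30°N:
f = 2Ω sin φ = 2 × 7.29×10⁻⁵ × sin 30° = 7.29×10⁻⁵ s⁻¹
Pressure gradient: |∂P/∂n| = 200 Pa / 529000 m = 3.78×10⁻⁴ Pa/m
Geostrophic balance (pressure-gradient force = Coriolis force):
V_g = (1/(fρ)) |∂P/∂n| = 3.78×10⁻⁴ / (7.29×10⁻⁵ × 1.12) = 4.63 m/s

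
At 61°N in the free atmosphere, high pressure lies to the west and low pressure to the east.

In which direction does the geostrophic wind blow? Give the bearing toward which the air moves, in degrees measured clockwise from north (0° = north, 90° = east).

The pressure-gradient force points toward the east (bearing 090°).
Geostrophic balance: in the Northern Hemisphere the Coriolis force deflects motion to the right, so the geostrophic wind blows 90° to the right of the pressure-gradient force (low pressure on the left).
Rotating 090° by 90° clockwise gives 180° — the wind blows toward the south.

180°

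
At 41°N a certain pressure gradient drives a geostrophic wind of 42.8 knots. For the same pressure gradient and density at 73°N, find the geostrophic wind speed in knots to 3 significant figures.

With the same pressure gradient and density, V_g ∝ 1/f ∝ 1/sin φ.
V₂ = V₁ · sin φ₁ / sin φ₂ = 42.8 × sin 41° / sin 73°
V₂ = 42.8 × 0.6561/0.9563 = 29.4 knots

29.4 knots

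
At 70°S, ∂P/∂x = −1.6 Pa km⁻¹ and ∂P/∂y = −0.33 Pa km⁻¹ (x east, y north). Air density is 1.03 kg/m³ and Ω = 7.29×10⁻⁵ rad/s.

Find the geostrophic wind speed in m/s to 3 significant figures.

11.6 m/s

Coriolis parameter at 70°S:
f = 2Ω sin φ = 2 × 7.29×10⁻⁵ × sin 70° = 1.37×10⁻⁴ s⁻¹
In the Southern Hemisphere f is negative: f = −1.37×10⁻⁴ s⁻¹.
Component geostrophic relations (x east, y north):
u_g = −(1/(fρ)) ∂P/∂y,  v_g = (1/(fρ)) ∂P/∂x
u_g = −(−0.33×10⁻³)/(−1.37×10⁻⁴ × 1.03) = −2.34 m/s;  v_g = (−1.6×10⁻³)/(−1.37×10⁻⁴ × 1.03) = 11.3 m/s
|V_g| = √(u_g² + v_g²) = 11.6 m/s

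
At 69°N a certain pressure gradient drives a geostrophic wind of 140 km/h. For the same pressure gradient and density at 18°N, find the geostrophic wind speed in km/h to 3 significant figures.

With the same pressure gradient and density, V_g ∝ 1/f ∝ 1/sin φ.
V₂ = V₁ · sin φ₁ / sin φ₂ = 140 × sin 69° / sin 18°
V₂ = 140 × 0.9336/0.3090 = 423 km/h

423 km/h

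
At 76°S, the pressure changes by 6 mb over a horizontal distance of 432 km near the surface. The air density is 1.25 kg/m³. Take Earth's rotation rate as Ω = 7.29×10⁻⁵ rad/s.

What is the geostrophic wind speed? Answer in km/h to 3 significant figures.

Coriolis parameter at 76°S:
f = 2Ω sin φ = 2 × 7.29×10⁻⁵ × sin 76° = 1.41×10⁻⁴ s⁻¹
Pressure gradient: |∂P/∂n| = 600 Pa / 432000 m = 1.39×10⁻³ Pa/m
Geostrophic balance (pressure-gradient force = Coriolis force):
V_g = (1/(fρ)) |∂P/∂n| = 1.39×10⁻³ / (1.41×10⁻⁴ × 1.25) = 7.85 m/s
Converting: 7.85 m/s × 3.6 = 28.3 km/h

28.3 km/h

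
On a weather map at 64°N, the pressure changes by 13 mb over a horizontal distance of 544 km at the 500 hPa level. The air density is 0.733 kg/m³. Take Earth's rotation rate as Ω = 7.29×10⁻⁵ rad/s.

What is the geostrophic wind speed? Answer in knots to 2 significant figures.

48 knots

Coriolis parameter at 64°N:
f = 2Ω sin φ = 2 × 7.29×10⁻⁵ × sin 64° = 1.31×10⁻⁴ s⁻¹
Pressure gradient: |∂P/∂n| = 1300 Pa / 544000 m = 2.39×10⁻³ Pa/m
Geostrophic balance (pressure-gradient force = Coriolis force):
V_g = (1/(fρ)) |∂P/∂n| = 2.39×10⁻³ / (1.31×10⁻⁴ × 0.733) = 24.9 m/s
Converting: 24.9 m/s × 1.944 = 48 knots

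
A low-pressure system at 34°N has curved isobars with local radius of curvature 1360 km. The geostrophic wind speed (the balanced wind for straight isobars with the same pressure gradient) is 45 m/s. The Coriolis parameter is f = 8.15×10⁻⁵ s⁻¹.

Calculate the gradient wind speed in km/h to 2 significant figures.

Around a low, centrifugal force acts outward with Coriolis, so pressure-gradient force balances both:
(1/ρ)|∂P/∂n| = fV + V²/R  →  V² + fR·V − fR·V_g = 0
With fR = 8.15×10⁻⁵ × 1360×10³ m = 111 m/s:
V = [−fR + √((fR)² + 4 fR V_g)]/2 = [−111 + √(111² + 4×111×45)]/2 = 34.4 m/s
Subgeostrophic (V < V_g = 45 m/s), as expected around a low.
Converting: 34.4 m/s × 3.6 = 120 km/h

120 km/h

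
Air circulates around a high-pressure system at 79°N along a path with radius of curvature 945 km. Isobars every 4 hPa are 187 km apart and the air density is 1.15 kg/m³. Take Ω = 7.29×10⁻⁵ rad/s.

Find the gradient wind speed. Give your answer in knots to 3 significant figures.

Coriolis parameter at 79°N:
f = 2Ω sin φ = 2 × 7.29×10⁻⁵ × sin 79° = 1.43×10⁻⁴ s⁻¹
Pressure gradient: |∂P/∂n| = 400 Pa / 187000 m = 2.14×10⁻³ Pa/m
Geostrophic speed: V_g = |∂P/∂n|/(fρ) = 2.14×10⁻³/(1.43×10⁻⁴ × 1.15) = 13.0 m/s
Around a high, pressure-gradient force acts outward with centrifugal, so Coriolis balances both:
fV = (1/ρ)|∂P/∂n| + V²/R  →  V² − fR·V + fR·V_g = 0
With fR = 1.43×10⁻⁴ × 945×10³ m = 135 m/s:
V = [fR − √((fR)² − 4 fR V_g)]/2 = [135 − √(135² − 4×135×13)]/2 = 14.6 m/s
Supergeostrophic (V > V_g = 13 m/s), as expected around a high.
Converting: 14.6 m/s × 1.944 = 28.3 knots

28.3 knots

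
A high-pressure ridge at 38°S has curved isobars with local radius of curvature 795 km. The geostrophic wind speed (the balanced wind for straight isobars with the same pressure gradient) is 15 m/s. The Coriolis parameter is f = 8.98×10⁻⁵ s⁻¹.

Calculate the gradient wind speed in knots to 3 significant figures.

41.7 knots

Around a high, pressure-gradient force acts outward with centrifugal, so Coriolis balances both:
fV = (1/ρ)|∂P/∂n| + V²/R  →  V² − fR·V + fR·V_g = 0
With fR = 8.98×10⁻⁵ × 795×10³ m = 71.4 m/s:
V = [fR − √((fR)² − 4 fR V_g)]/2 = [71.4 − √(71.4² − 4×71.4×15)]/2 = 21.4 m/s
Supergeostrophic (V > V_g = 15 m/s), as expected around a high.
Converting: 21.4 m/s × 1.944 = 41.7 knots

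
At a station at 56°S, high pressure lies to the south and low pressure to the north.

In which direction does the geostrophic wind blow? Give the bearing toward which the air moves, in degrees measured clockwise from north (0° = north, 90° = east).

The pressure-gradient force points toward the north (bearing 000°).
Geostrophic balance: in the Southern Hemisphere the Coriolis force deflects motion to the left, so the geostrophic wind blows 90° to the left of the pressure-gradient force (low pressure on the right).
Rotating 000° by 90° counterclockwise gives 270° — the wind blows toward the west.

270°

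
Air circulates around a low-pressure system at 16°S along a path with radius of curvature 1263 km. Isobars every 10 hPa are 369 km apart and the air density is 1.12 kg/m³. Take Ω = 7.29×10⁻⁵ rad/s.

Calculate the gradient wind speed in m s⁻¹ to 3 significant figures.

Coriolis parameter at 16°S:
f = 2Ω sin φ = 2 × 7.29×10⁻⁵ × sin 16° = 4.02×10⁻⁵ s⁻¹
Pressure gradient: |∂P/∂n| = 1000 Pa / 369000 m = 2.71×10⁻³ Pa/m
Geostrophic speed: V_g = |∂P/∂n|/(fρ) = 2.71×10⁻³/(4.02×10⁻⁵ × 1.12) = 60.2 m/s
Around a low, centrifugal force acts outward with Coriolis, so pressure-gradient force balances both:
(1/ρ)|∂P/∂n| = fV + V²/R  →  V² + fR·V − fR·V_g = 0
With fR = 4.02×10⁻⁵ × 1263×10³ m = 50.8 m/s:
V = [−fR + √((fR)² + 4 fR V_g)]/2 = [−50.8 + √(50.8² + 4×50.8×60.2)]/2 = 35.4 m/s
Subgeostrophic (V < V_g = 60.2 m/s), as expected around a low.

35.4 m s⁻¹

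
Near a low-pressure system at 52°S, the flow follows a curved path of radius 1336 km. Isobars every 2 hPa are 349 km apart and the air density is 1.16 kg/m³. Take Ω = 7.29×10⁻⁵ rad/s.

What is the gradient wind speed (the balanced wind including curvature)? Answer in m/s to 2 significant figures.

Coriolis parameter at 52°S:
f = 2Ω sin φ = 2 × 7.29×10⁻⁵ × sin 52° = 1.15×10⁻⁴ s⁻¹
Pressure gradient: |∂P/∂n| = 200 Pa / 349000 m = 5.73×10⁻⁴ Pa/m
Geostrophic speed: V_g = |∂P/∂n|/(fρ) = 5.73×10⁻⁴/(1.15×10⁻⁴ × 1.16) = 4.30 m/s
Around a low, centrifugal force acts outward with Coriolis, so pressure-gradient force balances both:
(1/ρ)|∂P/∂n| = fV + V²/R  →  V² + fR·V − fR·V_g = 0
With fR = 1.15×10⁻⁴ × 1336×10³ m = 153 m/s:
V = [−fR + √((fR)² + 4 fR V_g)]/2 = [−153 + √(153² + 4×153×4.3)]/2 = 4.19 m/s
Subgeostrophic (V < V_g = 4.3 m/s), as expected around a low.

4.2 m/s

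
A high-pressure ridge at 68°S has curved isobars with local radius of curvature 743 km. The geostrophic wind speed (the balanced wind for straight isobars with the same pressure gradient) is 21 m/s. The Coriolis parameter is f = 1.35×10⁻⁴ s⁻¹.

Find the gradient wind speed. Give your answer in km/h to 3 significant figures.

108 km/h

Around a high, pressure-gradient force acts outward with centrifugal, so Coriolis balances both:
fV = (1/ρ)|∂P/∂n| + V²/R  →  V² − fR·V + fR·V_g = 0
With fR = 1.35×10⁻⁴ × 743×10³ m = 100 m/s:
V = [fR − √((fR)² − 4 fR V_g)]/2 = [100 − √(100² − 4×100×21)]/2 = 29.9 m/s
Supergeostrophic (V > V_g = 21 m/s), as expected around a high.
Converting: 29.9 m/s × 3.6 = 108 km/h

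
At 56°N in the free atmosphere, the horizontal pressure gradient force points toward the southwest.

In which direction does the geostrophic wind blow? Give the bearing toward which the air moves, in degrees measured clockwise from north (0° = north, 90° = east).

The pressure-gradient force points toward the southwest (bearing 225°).
Geostrophic balance: in the Northern Hemisphere the Coriolis force deflects motion to the right, so the geostrophic wind blows 90° to the right of the pressure-gradient force (low pressure on the left).
Rotating 225° by 90° clockwise gives 315° — the wind blows toward the northwest.

315°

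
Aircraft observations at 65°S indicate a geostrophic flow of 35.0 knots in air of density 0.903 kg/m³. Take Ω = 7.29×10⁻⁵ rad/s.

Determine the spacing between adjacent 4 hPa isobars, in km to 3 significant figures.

Coriolis parameter at 65°S:
f = 2Ω sin φ = 2 × 7.29×10⁻⁵ × sin 65° = 1.32×10⁻⁴ s⁻¹
Wind speed in SI: 35.0 knots = 18.0 m/s
Geostrophic balance rearranged: |∂P/∂n| = f ρ V_g
|∂P/∂n| = 1.32×10⁻⁴ × 0.903 × 18.0 = 2.15×10⁻³ Pa/m
Isobar spacing: Δn = ΔP/|∂P/∂n| = 400 Pa / 2.15×10⁻³ Pa/m = 186180 m ≈ 186 km

186 km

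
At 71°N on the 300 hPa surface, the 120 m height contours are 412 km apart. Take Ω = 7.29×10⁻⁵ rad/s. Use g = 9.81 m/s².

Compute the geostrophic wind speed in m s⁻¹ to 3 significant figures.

Coriolis parameter at 71°N:
f = 2Ω sin φ = 2 × 7.29×10⁻⁵ × sin 71° = 1.38×10⁻⁴ s⁻¹
Height gradient: |∂Z/∂n| = 120 m / 412000 m = 2.91×10⁻⁴
On a pressure surface, geostrophic balance gives V_g = (g/f)|∂Z/∂n|:
V_g = 9.81 × 2.91×10⁻⁴ / 1.38×10⁻⁴ = 20.7 m/s

20.7 m s⁻¹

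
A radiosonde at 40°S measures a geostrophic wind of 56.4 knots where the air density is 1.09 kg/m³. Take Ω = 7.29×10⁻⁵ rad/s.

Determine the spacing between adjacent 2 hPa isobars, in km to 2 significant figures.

67 km

Coriolis parameter at 40°S:
f = 2Ω sin φ = 2 × 7.29×10⁻⁵ × sin 40° = 9.37×10⁻⁵ s⁻¹
Wind speed in SI: 56.4 knots = 29.0 m/s
Geostrophic balance rearranged: |∂P/∂n| = f ρ V_g
|∂P/∂n| = 9.37×10⁻⁵ × 1.09 × 29.0 = 2.96×10⁻³ Pa/m
Isobar spacing: Δn = ΔP/|∂P/∂n| = 200 Pa / 2.96×10⁻³ Pa/m = 67478 m ≈ 67 km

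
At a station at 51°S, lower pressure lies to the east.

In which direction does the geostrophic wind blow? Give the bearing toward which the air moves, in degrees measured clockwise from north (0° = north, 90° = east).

000°

The pressure-gradient force points toward the east (bearing 090°).
Geostrophic balance: in the Southern Hemisphere the Coriolis force deflects motion to the left, so the geostrophic wind blows 90° to the left of the pressure-gradient force (low pressure on the right).
Rotating 090° by 90° counterclockwise gives 000° — the wind blows toward the north.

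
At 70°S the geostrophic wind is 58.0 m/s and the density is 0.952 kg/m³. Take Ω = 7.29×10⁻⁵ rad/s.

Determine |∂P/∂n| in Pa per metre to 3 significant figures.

7.56×10⁻³ Pa/m

Coriolis parameter at 70°S:
f = 2Ω sin φ = 2 × 7.29×10⁻⁵ × sin 70° = 1.37×10⁻⁴ s⁻¹
Geostrophic balance rearranged: |∂P/∂n| = f ρ V_g
|∂P/∂n| = 1.37×10⁻⁴ × 0.952 × 58.0 = 7.56×10⁻³ Pa/m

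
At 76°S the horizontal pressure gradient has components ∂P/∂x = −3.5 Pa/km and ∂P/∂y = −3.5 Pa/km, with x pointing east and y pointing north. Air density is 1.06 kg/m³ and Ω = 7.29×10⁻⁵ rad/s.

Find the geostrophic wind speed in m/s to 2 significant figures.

Coriolis parameter at 76°S:
f = 2Ω sin φ = 2 × 7.29×10⁻⁵ × sin 76° = 1.41×10⁻⁴ s⁻¹
In the Southern Hemisphere f is negative: f = −1.41×10⁻⁴ s⁻¹.
Component geostrophic relations (x east, y north):
u_g = −(1/(fρ)) ∂P/∂y,  v_g = (1/(fρ)) ∂P/∂x
u_g = −(−3.5×10⁻³)/(−1.41×10⁻⁴ × 1.06) = −23.3 m/s;  v_g = (−3.5×10⁻³)/(−1.41×10⁻⁴ × 1.06) = 23.3 m/s
|V_g| = √(u_g² + v_g²) = 33.0 m/s

33 m/s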